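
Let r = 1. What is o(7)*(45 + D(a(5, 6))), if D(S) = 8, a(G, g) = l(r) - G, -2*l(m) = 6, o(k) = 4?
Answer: 212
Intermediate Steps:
l(m) = -3 (l(m) = -1/2*6 = -3)
a(G, g) = -3 - G
o(7)*(45 + D(a(5, 6))) = 4*(45 + 8) = 4*53 = 212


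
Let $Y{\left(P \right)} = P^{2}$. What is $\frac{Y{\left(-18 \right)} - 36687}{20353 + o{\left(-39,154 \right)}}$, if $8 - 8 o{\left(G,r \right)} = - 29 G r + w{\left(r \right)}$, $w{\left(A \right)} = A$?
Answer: $\frac{12121}{479} \approx 25.305$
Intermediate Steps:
$o{\left(G,r \right)} = 1 - \frac{r}{8} + \frac{29 G r}{8}$ ($o{\left(G,r \right)} = 1 - \frac{- 29 G r + r}{8} = 1 - \frac{r - 29 G r}{8} = 1 + \left(- \frac{r}{8} + \frac{29 G r}{8}\right) = 1 - \frac{r}{8} + \frac{29 G r}{8}$)
$\frac{Y{\left(-18 \right)} - 36687}{20353 + o{\left(-39,154 \right)}} = \frac{\left(-18\right)^{2} - 36687}{20353 + \left(1 - \frac{77}{4} + \frac{29}{8} \left(-39\right) 154\right)} = \frac{324 - 36687}{20353 - 21790} = - \frac{36363}{20353 - 21790} = - \frac{36363}{-1437} = \left(-36363\right) \left(- \frac{1}{1437}\right) = \frac{12121}{479}$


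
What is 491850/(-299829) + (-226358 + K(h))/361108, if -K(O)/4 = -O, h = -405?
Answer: -40994230927/18045108422 ≈ -2.2718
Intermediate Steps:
K(O) = 4*O (K(O) = -(-4)*O = 4*O)
491850/(-299829) + (-226358 + K(h))/361108 = 491850/(-299829) + (-226358 + 4*(-405))/361108 = 491850*(-1/299829) + (-226358 - 1620)*(1/361108) = -163950/99943 - 227978*1/361108 = -163950/99943 - 113989/180554 = -40994230927/18045108422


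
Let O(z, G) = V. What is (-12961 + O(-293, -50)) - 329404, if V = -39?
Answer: -342404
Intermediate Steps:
O(z, G) = -39
(-12961 + O(-293, -50)) - 329404 = (-12961 - 39) - 329404 = -13000 - 329404 = -342404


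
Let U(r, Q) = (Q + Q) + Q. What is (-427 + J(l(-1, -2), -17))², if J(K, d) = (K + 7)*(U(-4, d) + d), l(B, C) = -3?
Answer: 488601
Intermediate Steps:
U(r, Q) = 3*Q (U(r, Q) = 2*Q + Q = 3*Q)
J(K, d) = 4*d*(7 + K) (J(K, d) = (K + 7)*(3*d + d) = (7 + K)*(4*d) = 4*d*(7 + K))
(-427 + J(l(-1, -2), -17))² = (-427 + 4*(-17)*(7 - 3))² = (-427 + 4*(-17)*4)² = (-427 - 272)² = (-699)² = 488601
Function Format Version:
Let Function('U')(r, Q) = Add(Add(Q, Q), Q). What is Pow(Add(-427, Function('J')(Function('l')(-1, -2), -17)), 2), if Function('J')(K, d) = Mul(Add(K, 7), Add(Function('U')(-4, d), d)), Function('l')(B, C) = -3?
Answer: 488601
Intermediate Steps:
Function('U')(r, Q) = Mul(3, Q) (Function('U')(r, Q) = Add(Mul(2, Q), Q) = Mul(3, Q))
Function('J')(K, d) = Mul(4, d, Add(7, K)) (Function('J')(K, d) = Mul(Add(K, 7), Add(Mul(3, d), d)) = Mul(Add(7, K), Mul(4, d)) = Mul(4, d, Add(7, K)))
Pow(Add(-427, Function('J')(Function('l')(-1, -2), -17)), 2) = Pow(Add(-427, Mul(4, -17, Add(7, -3))), 2) = Pow(Add(-427, Mul(4, -17, 4)), 2) = Pow(Add(-427, -272), 2) = Pow(-699, 2) = 488601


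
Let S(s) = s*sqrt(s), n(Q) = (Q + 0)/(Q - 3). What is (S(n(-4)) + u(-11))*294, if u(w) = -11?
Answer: -3234 + 48*sqrt(7) ≈ -3107.0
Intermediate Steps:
n(Q) = Q/(-3 + Q)
S(s) = s**(3/2)
(S(n(-4)) + u(-11))*294 = ((-4/(-3 - 4))**(3/2) - 11)*294 = ((-4/(-7))**(3/2) - 11)*294 = ((-4*(-1/7))**(3/2) - 11)*294 = ((4/7)**(3/2) - 11)*294 = (8*sqrt(7)/49 - 11)*294 = (-11 + 8*sqrt(7)/49)*294 = -3234 + 48*sqrt(7)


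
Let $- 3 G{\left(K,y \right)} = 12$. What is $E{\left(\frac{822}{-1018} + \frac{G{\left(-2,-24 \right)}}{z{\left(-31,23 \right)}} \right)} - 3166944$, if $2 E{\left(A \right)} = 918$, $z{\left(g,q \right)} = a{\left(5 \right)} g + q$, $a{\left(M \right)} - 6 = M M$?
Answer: $-3166485$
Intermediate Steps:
$G{\left(K,y \right)} = -4$ ($G{\left(K,y \right)} = \left(- \frac{1}{3}\right) 12 = -4$)
$a{\left(M \right)} = 6 + M^{2}$ ($a{\left(M \right)} = 6 + M M = 6 + M^{2}$)
$z{\left(g,q \right)} = q + 31 g$ ($z{\left(g,q \right)} = \left(6 + 5^{2}\right) g + q = \left(6 + 25\right) g + q = 31 g + q = q + 31 g$)
$E{\left(A \right)} = 459$ ($E{\left(A \right)} = \frac{1}{2} \cdot 918 = 459$)
$E{\left(\frac{822}{-1018} + \frac{G{\left(-2,-24 \right)}}{z{\left(-31,23 \right)}} \right)} - 3166944 = 459 - 3166944 = -3166485$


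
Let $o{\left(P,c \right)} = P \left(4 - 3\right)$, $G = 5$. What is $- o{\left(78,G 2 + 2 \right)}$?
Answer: $-78$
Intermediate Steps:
$o{\left(P,c \right)} = P$ ($o{\left(P,c \right)} = P 1 = P$)
$- o{\left(78,G 2 + 2 \right)} = \left(-1\right) 78 = -78$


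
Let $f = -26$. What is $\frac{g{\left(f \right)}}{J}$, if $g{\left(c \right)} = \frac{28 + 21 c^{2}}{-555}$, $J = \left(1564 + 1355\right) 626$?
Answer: $- \frac{1016}{72439155} \approx -1.4026 \cdot 10^{-5}$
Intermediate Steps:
$J = 1827294$ ($J = 2919 \cdot 626 = 1827294$)
$g{\left(c \right)} = - \frac{28}{555} - \frac{7 c^{2}}{185}$ ($g{\left(c \right)} = \left(28 + 21 c^{2}\right) \left(- \frac{1}{555}\right) = - \frac{28}{555} - \frac{7 c^{2}}{185}$)
$\frac{g{\left(f \right)}}{J} = \frac{- \frac{28}{555} - \frac{7 \left(-26\right)^{2}}{185}}{1827294} = \left(- \frac{28}{555} - \frac{4732}{185}\right) \frac{1}{1827294} = \left(- \frac{14224}{555}\right) \frac{1}{1827294} = - \frac{1016}{72439155}$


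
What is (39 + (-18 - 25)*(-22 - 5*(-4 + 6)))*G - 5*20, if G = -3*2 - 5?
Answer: -15665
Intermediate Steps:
G = -11 (G = -6 - 5 = -11)
(39 + (-18 - 25)*(-22 - 5*(-4 + 6)))*G - 5*20 = (39 + (-18 - 25)*(-22 - 5*(-4 + 6)))*(-11) - 5*20 = (39 - 43*(-22 - 5*2))*(-11) - 100 = (39 - 43*(-22 - 10))*(-11) - 100 = (39 - 43*(-32))*(-11) - 100 = (39 + 1376)*(-11) - 100 = 1415*(-11) - 100 = -15565 - 100 = -15665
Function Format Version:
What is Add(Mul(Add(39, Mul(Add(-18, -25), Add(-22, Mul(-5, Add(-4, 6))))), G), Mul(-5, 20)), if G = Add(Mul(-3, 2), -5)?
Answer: -15665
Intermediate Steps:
G = -11 (G = Add(-6, -5) = -11)
Add(Mul(Add(39, Mul(Add(-18, -25), Add(-22, Mul(-5, Add(-4, 6))))), G), Mul(-5, 20)) = Add(Mul(Add(39, Mul(Add(-18, -25), Add(-22, Mul(-5, Add(-4, 6))))), -11), Mul(-5, 20)) = Add(Mul(Add(39, Mul(-43, Add(-22, Mul(-5, 2)))), -11), -100) = Add(Mul(Add(39, Mul(-43, Add(-22, -10))), -11), -100) = Add(Mul(Add(39, Mul(-43, -32)), -11), -100) = Add(Mul(Add(39, 1376), -11), -100) = Add(Mul(1415, -11), -100) = Add(-15565, -100) = -15665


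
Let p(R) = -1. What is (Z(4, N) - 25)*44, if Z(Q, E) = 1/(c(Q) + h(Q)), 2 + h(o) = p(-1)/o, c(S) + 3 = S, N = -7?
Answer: -5676/5 ≈ -1135.2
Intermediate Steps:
c(S) = -3 + S
h(o) = -2 - 1/o
Z(Q, E) = 1/(-5 + Q - 1/Q) (Z(Q, E) = 1/((-3 + Q) + (-2 - 1/Q)) = 1/(-5 + Q - 1/Q))
(Z(4, N) - 25)*44 = (4/(-1 + 4*(-5 + 4)) - 25)*44 = (4/(-1 + 4*(-1)) - 25)*44 = (4/(-1 - 4) - 25)*44 = (4/(-5) - 25)*44 = (4*(-1/5) - 25)*44 = (-4/5 - 25)*44 = -129/5*44 = -5676/5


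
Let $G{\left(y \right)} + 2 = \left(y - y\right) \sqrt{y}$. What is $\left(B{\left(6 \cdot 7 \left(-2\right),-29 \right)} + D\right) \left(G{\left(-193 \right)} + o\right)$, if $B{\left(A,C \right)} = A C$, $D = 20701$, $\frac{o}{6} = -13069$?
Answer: $-1814310992$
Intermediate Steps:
$o = -78414$ ($o = 6 \left(-13069\right) = -78414$)
$G{\left(y \right)} = -2$ ($G{\left(y \right)} = -2 + \left(y - y\right) \sqrt{y} = -2 + 0 \sqrt{y} = -2 + 0 = -2$)
$\left(B{\left(6 \cdot 7 \left(-2\right),-29 \right)} + D\right) \left(G{\left(-193 \right)} + o\right) = \left(6 \cdot 7 \left(-2\right) \left(-29\right) + 20701\right) \left(-2 - 78414\right) = \left(42 \left(-2\right) \left(-29\right) + 20701\right) \left(-78416\right) = \left(\left(-84\right) \left(-29\right) + 20701\right) \left(-78416\right) = \left(2436 + 20701\right) \left(-78416\right) = 23137 \left(-78416\right) = -1814310992$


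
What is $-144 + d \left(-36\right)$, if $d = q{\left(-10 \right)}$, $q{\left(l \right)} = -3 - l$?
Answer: $-396$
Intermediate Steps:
$d = 7$ ($d = -3 - -10 = -3 + 10 = 7$)
$-144 + d \left(-36\right) = -144 + 7 \left(-36\right) = -144 - 252 = -396$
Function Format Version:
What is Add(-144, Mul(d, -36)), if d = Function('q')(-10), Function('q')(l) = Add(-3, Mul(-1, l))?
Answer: -396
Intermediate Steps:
d = 7 (d = Add(-3, Mul(-1, -10)) = Add(-3, 10) = 7)
Add(-144, Mul(d, -36)) = Add(-144, Mul(7, -36)) = Add(-144, -252) = -396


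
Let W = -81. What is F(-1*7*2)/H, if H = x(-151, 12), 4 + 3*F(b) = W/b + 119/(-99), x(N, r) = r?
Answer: 809/49896 ≈ 0.016214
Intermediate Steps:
F(b) = -515/297 - 27/b (F(b) = -4/3 + (-81/b + 119/(-99))/3 = -4/3 + (-81/b + 119*(-1/99))/3 = -4/3 + (-81/b - 119/99)/3 = -4/3 + (-119/99 - 81/b)/3 = -4/3 + (-119/297 - 27/b) = -515/297 - 27/b)
H = 12
F(-1*7*2)/H = (-515/297 - 27/(-1*7*2))/12 = (-515/297 - 27/((-7*2)))*(1/12) = (-515/297 - 27/(-14))*(1/12) = (-515/297 - 27*(-1/14))*(1/12) = (-515/297 + 27/14)*(1/12) = (809/4158)*(1/12) = 809/49896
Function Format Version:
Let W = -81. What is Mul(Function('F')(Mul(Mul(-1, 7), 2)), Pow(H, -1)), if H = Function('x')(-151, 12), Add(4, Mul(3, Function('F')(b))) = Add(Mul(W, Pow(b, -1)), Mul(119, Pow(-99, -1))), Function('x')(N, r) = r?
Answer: Rational(809, 49896) ≈ 0.016214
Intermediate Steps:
Function('F')(b) = Add(Rational(-515, 297), Mul(-27, Pow(b, -1))) (Function('F')(b) = Add(Rational(-4, 3), Mul(Rational(1, 3), Add(Mul(-81, Pow(b, -1)), Mul(119, Pow(-99, -1))))) = Add(Rational(-4, 3), Mul(Rational(1, 3), Add(Mul(-81, Pow(b, -1)), Mul(119, Rational(-1, 99))))) = Add(Rational(-4, 3), Mul(Rational(1, 3), Add(Mul(-81, Pow(b, -1)), Rational(-119, 99)))) = Add(Rational(-4, 3), Mul(Rational(1, 3), Add(Rational(-119, 99), Mul(-81, Pow(b, -1))))) = Add(Rational(-4, 3), Add(Rational(-119, 297), Mul(-27, Pow(b, -1)))) = Add(Rational(-515, 297), Mul(-27, Pow(b, -1))))
H = 12
Mul(Function('F')(Mul(Mul(-1, 7), 2)), Pow(H, -1)) = Mul(Add(Rational(-515, 297), Mul(-27, Pow(Mul(Mul(-1, 7), 2), -1))), Pow(12, -1)) = Mul(Add(Rational(-515, 297), Mul(-27, Pow(Mul(-7, 2), -1))), Rational(1, 12)) = Mul(Add(Rational(-515, 297), Mul(-27, Pow(-14, -1))), Rational(1, 12)) = Mul(Add(Rational(-515, 297), Mul(-27, Rational(-1, 14))), Rational(1, 12)) = Mul(Add(Rational(-515, 297), Rational(27, 14)), Rational(1, 12)) = Mul(Rational(809, 4158), Rational(1, 12)) = Rational(809, 49896)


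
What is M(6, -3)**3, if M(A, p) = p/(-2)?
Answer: 27/8 ≈ 3.3750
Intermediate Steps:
M(A, p) = -p/2 (M(A, p) = p*(-1/2) = -p/2)
M(6, -3)**3 = (-1/2*(-3))**3 = (3/2)**3 = 27/8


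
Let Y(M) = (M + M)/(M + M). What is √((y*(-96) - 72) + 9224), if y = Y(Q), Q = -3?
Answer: 4*√566 ≈ 95.163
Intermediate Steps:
Y(M) = 1 (Y(M) = (2*M)/((2*M)) = (2*M)*(1/(2*M)) = 1)
y = 1
√((y*(-96) - 72) + 9224) = √((1*(-96) - 72) + 9224) = √((-96 - 72) + 9224) = √(-168 + 9224) = √9056 = 4*√566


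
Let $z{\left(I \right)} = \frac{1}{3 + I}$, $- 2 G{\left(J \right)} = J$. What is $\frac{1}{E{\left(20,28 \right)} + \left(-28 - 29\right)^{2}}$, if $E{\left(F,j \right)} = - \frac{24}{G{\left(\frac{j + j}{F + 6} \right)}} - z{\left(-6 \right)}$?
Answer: $\frac{21}{68704} \approx 0.00030566$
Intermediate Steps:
$G{\left(J \right)} = - \frac{J}{2}$
$E{\left(F,j \right)} = \frac{1}{3} + \frac{24 \left(6 + F\right)}{j}$ ($E{\left(F,j \right)} = - \frac{24}{\left(- \frac{1}{2}\right) \frac{j + j}{F + 6}} - \frac{1}{3 - 6} = - \frac{24}{\left(- \frac{1}{2}\right) \frac{2 j}{6 + F}} - \frac{1}{-3} = - \frac{24}{\left(- \frac{1}{2}\right) \frac{2 j}{6 + F}} - - \frac{1}{3} = - \frac{24}{\left(-1\right) j \frac{1}{6 + F}} + \frac{1}{3} = - 24 \left(- \frac{6 + F}{j}\right) + \frac{1}{3} = \frac{24 \left(6 + F\right)}{j} + \frac{1}{3} = \frac{1}{3} + \frac{24 \left(6 + F\right)}{j}$)
$\frac{1}{E{\left(20,28 \right)} + \left(-28 - 29\right)^{2}} = \frac{1}{\frac{432 + 28 + 72 \cdot 20}{3 \cdot 28} + \left(-28 - 29\right)^{2}} = \frac{1}{\frac{1}{3} \cdot \frac{1}{28} \left(432 + 28 + 1440\right) + \left(-57\right)^{2}} = \frac{1}{\frac{1}{3} \cdot \frac{1}{28} \cdot 1900 + 3249} = \frac{1}{\frac{475}{21} + 3249} = \frac{1}{\frac{68704}{21}} = \frac{21}{68704}$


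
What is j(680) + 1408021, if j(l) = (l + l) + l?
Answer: 1410061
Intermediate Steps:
j(l) = 3*l (j(l) = 2*l + l = 3*l)
j(680) + 1408021 = 3*680 + 1408021 = 2040 + 1408021 = 1410061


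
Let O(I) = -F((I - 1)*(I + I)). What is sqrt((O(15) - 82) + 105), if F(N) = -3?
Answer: sqrt(26) ≈ 5.0990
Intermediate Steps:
O(I) = 3 (O(I) = -1*(-3) = 3)
sqrt((O(15) - 82) + 105) = sqrt((3 - 82) + 105) = sqrt(-79 + 105) = sqrt(26)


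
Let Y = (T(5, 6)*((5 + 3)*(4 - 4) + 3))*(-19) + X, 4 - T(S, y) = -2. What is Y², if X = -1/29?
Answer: 98386561/841 ≈ 1.1699e+5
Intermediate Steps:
T(S, y) = 6 (T(S, y) = 4 - 1*(-2) = 4 + 2 = 6)
X = -1/29 (X = -1*1/29 = -1/29 ≈ -0.034483)
Y = -9919/29 (Y = (6*((5 + 3)*(4 - 4) + 3))*(-19) - 1/29 = (6*(8*0 + 3))*(-19) - 1/29 = (6*(0 + 3))*(-19) - 1/29 = (6*3)*(-19) - 1/29 = 18*(-19) - 1/29 = -342 - 1/29 = -9919/29 ≈ -342.03)
Y² = (-9919/29)² = 98386561/841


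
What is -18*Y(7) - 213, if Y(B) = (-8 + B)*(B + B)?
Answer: 39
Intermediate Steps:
Y(B) = 2*B*(-8 + B) (Y(B) = (-8 + B)*(2*B) = 2*B*(-8 + B))
-18*Y(7) - 213 = -36*7*(-8 + 7) - 213 = -36*7*(-1) - 213 = -18*(-14) - 213 = 252 - 213 = 39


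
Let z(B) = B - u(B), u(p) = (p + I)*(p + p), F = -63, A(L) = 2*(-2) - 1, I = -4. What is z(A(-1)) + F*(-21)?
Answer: 1228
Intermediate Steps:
A(L) = -5 (A(L) = -4 - 1 = -5)
u(p) = 2*p*(-4 + p) (u(p) = (p - 4)*(p + p) = (-4 + p)*(2*p) = 2*p*(-4 + p))
z(B) = B - 2*B*(-4 + B)
z(A(-1)) + F*(-21) = -5*(9 - 2*(-5)) - 63*(-21) = -5*(9 + 10) + 1323 = -5*19 + 1323 = -95 + 1323 = 1228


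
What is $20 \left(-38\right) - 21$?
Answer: $-781$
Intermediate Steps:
$20 \left(-38\right) - 21 = -760 - 21 = -781$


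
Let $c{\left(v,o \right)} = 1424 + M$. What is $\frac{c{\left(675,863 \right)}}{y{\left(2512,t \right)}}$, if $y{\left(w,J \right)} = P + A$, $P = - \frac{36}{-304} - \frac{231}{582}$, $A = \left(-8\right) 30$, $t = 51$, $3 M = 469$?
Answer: $- \frac{34950652}{5313999} \approx -6.5771$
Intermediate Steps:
$M = \frac{469}{3}$ ($M = \frac{1}{3} \cdot 469 = \frac{469}{3} \approx 156.33$)
$A = -240$
$P = - \frac{2053}{7372}$ ($P = \left(-36\right) \left(- \frac{1}{304}\right) - \frac{77}{194} = \frac{9}{76} - \frac{77}{194} = - \frac{2053}{7372} \approx -0.27849$)
$c{\left(v,o \right)} = \frac{4741}{3}$ ($c{\left(v,o \right)} = 1424 + \frac{469}{3} = \frac{4741}{3}$)
$y{\left(w,J \right)} = - \frac{1771333}{7372}$ ($y{\left(w,J \right)} = - \frac{2053}{7372} - 240 = - \frac{1771333}{7372}$)
$\frac{c{\left(675,863 \right)}}{y{\left(2512,t \right)}} = \frac{4741}{3 \left(- \frac{1771333}{7372}\right)} = \frac{4741}{3} \left(- \frac{7372}{1771333}\right) = - \frac{34950652}{5313999}$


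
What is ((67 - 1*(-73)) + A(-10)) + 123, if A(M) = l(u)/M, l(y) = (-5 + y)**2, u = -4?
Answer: 2549/10 ≈ 254.90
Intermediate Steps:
A(M) = 81/M (A(M) = (-5 - 4)**2/M = (-9)**2/M = 81/M)
((67 - 1*(-73)) + A(-10)) + 123 = ((67 - 1*(-73)) + 81/(-10)) + 123 = ((67 + 73) + 81*(-1/10)) + 123 = (140 - 81/10) + 123 = 1319/10 + 123 = 2549/10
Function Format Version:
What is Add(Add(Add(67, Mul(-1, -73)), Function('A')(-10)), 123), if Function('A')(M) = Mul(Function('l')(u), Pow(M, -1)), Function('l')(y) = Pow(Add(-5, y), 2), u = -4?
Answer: Rational(2549, 10) ≈ 254.90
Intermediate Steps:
Function('A')(M) = Mul(81, Pow(M, -1)) (Function('A')(M) = Mul(Pow(Add(-5, -4), 2), Pow(M, -1)) = Mul(Pow(-9, 2), Pow(M, -1)) = Mul(81, Pow(M, -1)))
Add(Add(Add(67, Mul(-1, -73)), Function('A')(-10)), 123) = Add(Add(Add(67, Mul(-1, -73)), Mul(81, Pow(-10, -1))), 123) = Add(Add(Add(67, 73), Mul(81, Rational(-1, 10))), 123) = Add(Add(140, Rational(-81, 10)), 123) = Add(Rational(1319, 10), 123) = Rational(2549, 10)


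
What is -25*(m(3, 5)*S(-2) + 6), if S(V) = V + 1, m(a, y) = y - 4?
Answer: -125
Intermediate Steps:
m(a, y) = -4 + y
S(V) = 1 + V
-25*(m(3, 5)*S(-2) + 6) = -25*((-4 + 5)*(1 - 2) + 6) = -25*(1*(-1) + 6) = -25*(-1 + 6) = -25*5 = -125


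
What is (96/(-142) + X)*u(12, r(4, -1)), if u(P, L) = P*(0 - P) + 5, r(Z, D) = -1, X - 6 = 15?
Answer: -200577/71 ≈ -2825.0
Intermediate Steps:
X = 21 (X = 6 + 15 = 21)
u(P, L) = 5 - P² (u(P, L) = P*(-P) + 5 = -P² + 5 = 5 - P²)
(96/(-142) + X)*u(12, r(4, -1)) = (96/(-142) + 21)*(5 - 1*12²) = (96*(-1/142) + 21)*(5 - 1*144) = (-48/71 + 21)*(5 - 144) = (1443/71)*(-139) = -200577/71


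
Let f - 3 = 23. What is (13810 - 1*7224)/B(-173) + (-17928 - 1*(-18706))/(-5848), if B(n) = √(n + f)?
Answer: -389/2924 - 6586*I*√3/21 ≈ -0.13304 - 543.2*I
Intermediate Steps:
f = 26 (f = 3 + 23 = 26)
B(n) = √(26 + n) (B(n) = √(n + 26) = √(26 + n))
(13810 - 1*7224)/B(-173) + (-17928 - 1*(-18706))/(-5848) = (13810 - 1*7224)/(√(26 - 173)) + (-17928 - 1*(-18706))/(-5848) = (13810 - 7224)/(√(-147)) + (-17928 + 18706)*(-1/5848) = 6586/((7*I*√3)) + 778*(-1/5848) = 6586*(-I*√3/21) - 389/2924 = -6586*I*√3/21 - 389/2924 = -389/2924 - 6586*I*√3/21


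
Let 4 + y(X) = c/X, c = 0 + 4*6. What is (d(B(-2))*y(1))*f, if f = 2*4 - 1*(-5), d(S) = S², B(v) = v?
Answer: 1040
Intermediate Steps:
c = 24 (c = 0 + 24 = 24)
y(X) = -4 + 24/X
f = 13 (f = 8 + 5 = 13)
(d(B(-2))*y(1))*f = ((-2)²*(-4 + 24/1))*13 = (4*(-4 + 24*1))*13 = (4*(-4 + 24))*13 = (4*20)*13 = 80*13 = 1040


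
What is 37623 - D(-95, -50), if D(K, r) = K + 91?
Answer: 37627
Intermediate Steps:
D(K, r) = 91 + K
37623 - D(-95, -50) = 37623 - (91 - 95) = 37623 - 1*(-4) = 37623 + 4 = 37627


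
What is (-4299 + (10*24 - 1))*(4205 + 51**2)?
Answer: -27632360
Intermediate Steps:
(-4299 + (10*24 - 1))*(4205 + 51**2) = (-4299 + (240 - 1))*(4205 + 2601) = (-4299 + 239)*6806 = -4060*6806 = -27632360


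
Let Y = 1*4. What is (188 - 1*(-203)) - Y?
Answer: 387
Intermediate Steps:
Y = 4
(188 - 1*(-203)) - Y = (188 - 1*(-203)) - 1*4 = (188 + 203) - 4 = 391 - 4 = 387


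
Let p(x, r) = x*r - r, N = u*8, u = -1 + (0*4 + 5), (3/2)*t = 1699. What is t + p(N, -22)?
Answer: 1352/3 ≈ 450.67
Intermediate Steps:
t = 3398/3 (t = (2/3)*1699 = 3398/3 ≈ 1132.7)
u = 4 (u = -1 + (0 + 5) = -1 + 5 = 4)
N = 32 (N = 4*8 = 32)
p(x, r) = -r + r*x (p(x, r) = r*x - r = -r + r*x)
t + p(N, -22) = 3398/3 - 22*(-1 + 32) = 3398/3 - 22*31 = 3398/3 - 682 = 1352/3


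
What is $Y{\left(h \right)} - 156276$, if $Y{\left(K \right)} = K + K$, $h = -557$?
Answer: $-157390$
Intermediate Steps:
$Y{\left(K \right)} = 2 K$
$Y{\left(h \right)} - 156276 = 2 \left(-557\right) - 156276 = -1114 - 156276 = -157390$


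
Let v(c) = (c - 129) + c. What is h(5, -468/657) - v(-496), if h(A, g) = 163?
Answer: 1284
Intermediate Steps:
v(c) = -129 + 2*c (v(c) = (-129 + c) + c = -129 + 2*c)
h(5, -468/657) - v(-496) = 163 - (-129 + 2*(-496)) = 163 - (-129 - 992) = 163 - 1*(-1121) = 163 + 1121 = 1284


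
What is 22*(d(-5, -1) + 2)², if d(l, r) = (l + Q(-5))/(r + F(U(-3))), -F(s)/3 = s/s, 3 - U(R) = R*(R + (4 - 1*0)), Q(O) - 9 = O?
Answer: 891/8 ≈ 111.38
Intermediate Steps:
Q(O) = 9 + O
U(R) = 3 - R*(4 + R) (U(R) = 3 - R*(R + (4 - 1*0)) = 3 - R*(R + (4 + 0)) = 3 - R*(R + 4) = 3 - R*(4 + R))
F(s) = -3 (F(s) = -3*s/s = -3*1 = -3)
d(l, r) = (4 + l)/(-3 + r) (d(l, r) = (l + (9 - 5))/(r - 3) = (l + 4)/(-3 + r) = (4 + l)/(-3 + r))
22*(d(-5, -1) + 2)² = 22*((4 - 5)/(-3 - 1) + 2)² = 22*(-1/(-4) + 2)² = 22*(-¼*(-1) + 2)² = 22*(¼ + 2)² = 22*(9/4)² = 22*(81/16) = 891/8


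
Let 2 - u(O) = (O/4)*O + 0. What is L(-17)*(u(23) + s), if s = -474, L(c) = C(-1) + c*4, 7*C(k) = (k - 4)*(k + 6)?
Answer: 1210917/28 ≈ 43247.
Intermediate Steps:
C(k) = (-4 + k)*(6 + k)/7 (C(k) = ((k - 4)*(k + 6))/7 = ((-4 + k)*(6 + k))/7 = (-4 + k)*(6 + k)/7)
L(c) = -25/7 + 4*c (L(c) = (-24/7 + (1/7)*(-1)**2 + (2/7)*(-1)) + c*4 = (-24/7 + (1/7)*1 - 2/7) + 4*c = (-24/7 + 1/7 - 2/7) + 4*c = -25/7 + 4*c)
u(O) = 2 - O**2/4 (u(O) = 2 - ((O/4)*O + 0) = 2 - (O**2/4 + 0) = 2 - O**2/4)
L(-17)*(u(23) + s) = (-25/7 + 4*(-17))*((2 - 1/4*23**2) - 474) = (-25/7 - 68)*((2 - 1/4*529) - 474) = -501*((2 - 529/4) - 474)/7 = -501*(-521/4 - 474)/7 = -501/7*(-2417/4) = 1210917/28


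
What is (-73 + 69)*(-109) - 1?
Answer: 435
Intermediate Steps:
(-73 + 69)*(-109) - 1 = -4*(-109) - 1 = 436 - 1 = 435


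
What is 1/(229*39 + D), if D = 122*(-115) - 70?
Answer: -1/5169 ≈ -0.00019346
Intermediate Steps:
D = -14100 (D = -14030 - 70 = -14100)
1/(229*39 + D) = 1/(229*39 - 14100) = 1/(8931 - 14100) = 1/(-5169) = -1/5169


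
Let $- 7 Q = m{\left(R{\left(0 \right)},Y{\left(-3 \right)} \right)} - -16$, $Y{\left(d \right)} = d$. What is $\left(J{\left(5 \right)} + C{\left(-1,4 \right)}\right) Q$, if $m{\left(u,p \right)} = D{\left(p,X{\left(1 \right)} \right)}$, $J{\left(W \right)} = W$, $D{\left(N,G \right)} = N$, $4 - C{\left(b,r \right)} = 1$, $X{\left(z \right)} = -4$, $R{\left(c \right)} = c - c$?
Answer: $- \frac{104}{7} \approx -14.857$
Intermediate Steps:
$R{\left(c \right)} = 0$
$C{\left(b,r \right)} = 3$ ($C{\left(b,r \right)} = 4 - 1 = 3$)
$m{\left(u,p \right)} = p$
$Q = - \frac{13}{7}$ ($Q = - \frac{-3 - -16}{7} = - \frac{-3 + 16}{7} = \left(- \frac{1}{7}\right) 13 = - \frac{13}{7} \approx -1.8571$)
$\left(J{\left(5 \right)} + C{\left(-1,4 \right)}\right) Q = \left(5 + 3\right) \left(- \frac{13}{7}\right) = 8 \left(- \frac{13}{7}\right) = - \frac{104}{7}$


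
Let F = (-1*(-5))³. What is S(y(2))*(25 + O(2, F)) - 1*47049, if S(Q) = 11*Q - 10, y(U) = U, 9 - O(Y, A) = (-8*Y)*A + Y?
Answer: -22665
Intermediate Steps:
F = 125 (F = 5³ = 125)
O(Y, A) = 9 - Y + 8*A*Y (O(Y, A) = 9 - ((-8*Y)*A + Y) = 9 - (-8*A*Y + Y) = 9 - (Y - 8*A*Y) = 9 + (-Y + 8*A*Y) = 9 - Y + 8*A*Y)
S(Q) = -10 + 11*Q
S(y(2))*(25 + O(2, F)) - 1*47049 = (-10 + 11*2)*(25 + (9 - 1*2 + 8*125*2)) - 1*47049 = (-10 + 22)*(25 + (9 - 2 + 2000)) - 47049 = 12*(25 + 2007) - 47049 = 12*2032 - 47049 = 24384 - 47049 = -22665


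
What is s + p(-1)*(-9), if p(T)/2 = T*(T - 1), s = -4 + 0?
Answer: -40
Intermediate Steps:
s = -4
p(T) = 2*T*(-1 + T) (p(T) = 2*(T*(T - 1)) = 2*(T*(-1 + T)) = 2*T*(-1 + T))
s + p(-1)*(-9) = -4 + (2*(-1)*(-1 - 1))*(-9) = -4 + (2*(-1)*(-2))*(-9) = -4 + 4*(-9) = -4 - 36 = -40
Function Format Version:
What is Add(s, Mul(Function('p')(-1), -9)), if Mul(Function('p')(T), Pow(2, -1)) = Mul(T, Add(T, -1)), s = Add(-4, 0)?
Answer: -40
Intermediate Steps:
s = -4
Function('p')(T) = Mul(2, T, Add(-1, T)) (Function('p')(T) = Mul(2, Mul(T, Add(T, -1))) = Mul(2, Mul(T, Add(-1, T))) = Mul(2, T, Add(-1, T)))
Add(s, Mul(Function('p')(-1), -9)) = Add(-4, Mul(Mul(2, -1, Add(-1, -1)), -9)) = Add(-4, Mul(Mul(2, -1, -2), -9)) = Add(-4, Mul(4, -9)) = Add(-4, -36) = -40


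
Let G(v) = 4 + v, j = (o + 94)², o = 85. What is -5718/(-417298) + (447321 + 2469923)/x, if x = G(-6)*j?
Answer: -304248416459/6685322609 ≈ -45.510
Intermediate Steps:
j = 32041 (j = (85 + 94)² = 179² = 32041)
x = -64082 (x = (4 - 6)*32041 = -2*32041 = -64082)
-5718/(-417298) + (447321 + 2469923)/x = -5718/(-417298) + (447321 + 2469923)/(-64082) = -5718*(-1/417298) + 2917244*(-1/64082) = 2859/208649 - 1458622/32041 = -304248416459/6685322609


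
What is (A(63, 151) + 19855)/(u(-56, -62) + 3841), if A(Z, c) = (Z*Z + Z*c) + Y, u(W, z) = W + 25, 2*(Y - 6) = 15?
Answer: 66701/7620 ≈ 8.7534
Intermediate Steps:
Y = 27/2 (Y = 6 + (½)*15 = 6 + 15/2 = 27/2 ≈ 13.500)
u(W, z) = 25 + W
A(Z, c) = 27/2 + Z² + Z*c (A(Z, c) = (Z*Z + Z*c) + 27/2 = (Z² + Z*c) + 27/2 = 27/2 + Z² + Z*c)
(A(63, 151) + 19855)/(u(-56, -62) + 3841) = ((27/2 + 63² + 63*151) + 19855)/((25 - 56) + 3841) = ((27/2 + 3969 + 9513) + 19855)/(-31 + 3841) = (26991/2 + 19855)/3810 = (66701/2)*(1/3810) = 66701/7620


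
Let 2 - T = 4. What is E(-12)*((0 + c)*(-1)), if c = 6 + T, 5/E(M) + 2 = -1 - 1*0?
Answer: 20/3 ≈ 6.6667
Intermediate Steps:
T = -2 (T = 2 - 1*4 = 2 - 4 = -2)
E(M) = -5/3 (E(M) = 5/(-2 + (-1 - 1*0)) = 5/(-2 + (-1 + 0)) = 5/(-2 - 1) = 5/(-3) = 5*(-⅓) = -5/3)
c = 4 (c = 6 - 2 = 4)
E(-12)*((0 + c)*(-1)) = -5*(0 + 4)*(-1)/3 = -20*(-1)/3 = -5/3*(-4) = 20/3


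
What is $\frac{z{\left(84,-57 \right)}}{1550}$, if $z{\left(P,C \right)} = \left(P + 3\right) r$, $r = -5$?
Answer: $- \frac{87}{310} \approx -0.28065$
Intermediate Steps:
$z{\left(P,C \right)} = -15 - 5 P$ ($z{\left(P,C \right)} = \left(P + 3\right) \left(-5\right) = \left(3 + P\right) \left(-5\right) = -15 - 5 P$)
$\frac{z{\left(84,-57 \right)}}{1550} = \frac{-15 - 420}{1550} = \left(-15 - 420\right) \frac{1}{1550} = \left(-435\right) \frac{1}{1550} = - \frac{87}{310}$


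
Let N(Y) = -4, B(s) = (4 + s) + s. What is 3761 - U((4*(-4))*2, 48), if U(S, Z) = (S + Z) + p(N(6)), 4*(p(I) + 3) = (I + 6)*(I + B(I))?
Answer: 3752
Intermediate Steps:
B(s) = 4 + 2*s
p(I) = -3 + (4 + 3*I)*(6 + I)/4 (p(I) = -3 + ((I + 6)*(I + (4 + 2*I)))/4 = -3 + ((6 + I)*(4 + 3*I))/4 = -3 + ((4 + 3*I)*(6 + I))/4 = -3 + (4 + 3*I)*(6 + I)/4)
U(S, Z) = -7 + S + Z (U(S, Z) = (S + Z) + (3 + (¾)*(-4)² + (11/2)*(-4)) = (S + Z) + (3 + (¾)*16 - 22) = (S + Z) + (3 + 12 - 22) = (S + Z) - 7 = -7 + S + Z)
3761 - U((4*(-4))*2, 48) = 3761 - (-7 + (4*(-4))*2 + 48) = 3761 - (-7 - 16*2 + 48) = 3761 - (-7 - 32 + 48) = 3761 - 1*9 = 3761 - 9 = 3752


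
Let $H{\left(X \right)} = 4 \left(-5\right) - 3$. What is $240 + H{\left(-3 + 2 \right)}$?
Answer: $217$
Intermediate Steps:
$H{\left(X \right)} = -23$ ($H{\left(X \right)} = -20 - 3 = -23$)
$240 + H{\left(-3 + 2 \right)} = 240 - 23 = 217$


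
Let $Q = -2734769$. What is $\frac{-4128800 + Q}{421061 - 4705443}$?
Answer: $\frac{6863569}{4284382} \approx 1.602$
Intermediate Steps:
$\frac{-4128800 + Q}{421061 - 4705443} = \frac{-4128800 - 2734769}{421061 - 4705443} = - \frac{6863569}{421061 - 4705443} = - \frac{6863569}{-4284382} = \left(-6863569\right) \left(- \frac{1}{4284382}\right) = \frac{6863569}{4284382}$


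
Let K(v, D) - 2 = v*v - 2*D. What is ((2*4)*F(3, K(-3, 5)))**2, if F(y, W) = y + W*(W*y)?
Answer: 2304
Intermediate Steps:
K(v, D) = 2 + v**2 - 2*D (K(v, D) = 2 + (v*v - 2*D) = 2 + (v**2 - 2*D) = 2 + v**2 - 2*D)
F(y, W) = y + y*W**2
((2*4)*F(3, K(-3, 5)))**2 = ((2*4)*(3*(1 + (2 + (-3)**2 - 2*5)**2)))**2 = (8*(3*(1 + (2 + 9 - 10)**2)))**2 = (8*(3*(1 + 1**2)))**2 = (8*(3*(1 + 1)))**2 = (8*(3*2))**2 = (8*6)**2 = 48**2 = 2304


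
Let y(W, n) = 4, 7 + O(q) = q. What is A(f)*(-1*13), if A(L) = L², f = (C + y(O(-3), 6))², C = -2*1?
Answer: -208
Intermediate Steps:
O(q) = -7 + q
C = -2
f = 4 (f = (-2 + 4)² = 2² = 4)
A(f)*(-1*13) = 4²*(-1*13) = 16*(-13) = -208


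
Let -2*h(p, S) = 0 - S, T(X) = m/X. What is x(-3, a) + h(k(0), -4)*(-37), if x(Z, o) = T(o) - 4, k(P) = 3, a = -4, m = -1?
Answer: 281/4 ≈ 70.250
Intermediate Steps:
T(X) = -1/X
h(p, S) = S/2 (h(p, S) = -(0 - S)/2 = -(-1)*S/2 = S/2)
x(Z, o) = -4 - 1/o (x(Z, o) = -1/o - 4 = -4 - 1/o)
x(-3, a) + h(k(0), -4)*(-37) = (-4 - 1/(-4)) + ((½)*(-4))*(-37) = (-4 - 1*(-¼)) - 2*(-37) = (-4 + ¼) + 74 = -15/4 + 74 = 281/4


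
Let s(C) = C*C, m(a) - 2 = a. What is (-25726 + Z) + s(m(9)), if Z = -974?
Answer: -26579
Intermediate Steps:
m(a) = 2 + a
s(C) = C**2
(-25726 + Z) + s(m(9)) = (-25726 - 974) + (2 + 9)**2 = -26700 + 11**2 = -26700 + 121 = -26579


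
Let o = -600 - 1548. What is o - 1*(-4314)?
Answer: 2166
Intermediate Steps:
o = -2148
o - 1*(-4314) = -2148 - 1*(-4314) = -2148 + 4314 = 2166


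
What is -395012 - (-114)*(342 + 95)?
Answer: -345194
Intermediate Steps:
-395012 - (-114)*(342 + 95) = -395012 - (-114)*437 = -395012 - 1*(-49818) = -395012 + 49818 = -345194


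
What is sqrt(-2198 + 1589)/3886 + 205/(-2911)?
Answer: -5/71 + I*sqrt(609)/3886 ≈ -0.070423 + 0.0063505*I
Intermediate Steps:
sqrt(-2198 + 1589)/3886 + 205/(-2911) = sqrt(-609)*(1/3886) + 205*(-1/2911) = (I*sqrt(609))*(1/3886) - 5/71 = I*sqrt(609)/3886 - 5/71 = -5/71 + I*sqrt(609)/3886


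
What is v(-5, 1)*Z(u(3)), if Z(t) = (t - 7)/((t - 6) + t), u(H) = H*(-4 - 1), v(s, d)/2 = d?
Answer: 11/9 ≈ 1.2222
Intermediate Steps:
v(s, d) = 2*d
u(H) = -5*H (u(H) = H*(-5) = -5*H)
Z(t) = (-7 + t)/(-6 + 2*t) (Z(t) = (-7 + t)/((-6 + t) + t) = (-7 + t)/(-6 + 2*t))
v(-5, 1)*Z(u(3)) = (2*1)*((-7 - 5*3)/(2*(-3 - 5*3))) = 2*((-7 - 15)/(2*(-3 - 15))) = 2*((½)*(-22)/(-18)) = 2*((½)*(-1/18)*(-22)) = 2*(11/18) = 11/9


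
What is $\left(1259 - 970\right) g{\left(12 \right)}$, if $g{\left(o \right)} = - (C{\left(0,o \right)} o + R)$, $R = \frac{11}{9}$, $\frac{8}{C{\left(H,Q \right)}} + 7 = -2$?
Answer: $\frac{24565}{9} \approx 2729.4$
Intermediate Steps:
$C{\left(H,Q \right)} = - \frac{8}{9}$ ($C{\left(H,Q \right)} = \frac{8}{-7 - 2} = \frac{8}{-9} = 8 \left(- \frac{1}{9}\right) = - \frac{8}{9}$)
$R = \frac{11}{9}$ ($R = 11 \cdot \frac{1}{9} = \frac{11}{9} \approx 1.2222$)
$g{\left(o \right)} = - \frac{11}{9} + \frac{8 o}{9}$ ($g{\left(o \right)} = - (- \frac{8 o}{9} + \frac{11}{9}) = - (\frac{11}{9} - \frac{8 o}{9}) = - \frac{11}{9} + \frac{8 o}{9}$)
$\left(1259 - 970\right) g{\left(12 \right)} = \left(1259 - 970\right) \left(- \frac{11}{9} + \frac{8}{9} \cdot 12\right) = 289 \left(- \frac{11}{9} + \frac{32}{3}\right) = 289 \cdot \frac{85}{9} = \frac{24565}{9}$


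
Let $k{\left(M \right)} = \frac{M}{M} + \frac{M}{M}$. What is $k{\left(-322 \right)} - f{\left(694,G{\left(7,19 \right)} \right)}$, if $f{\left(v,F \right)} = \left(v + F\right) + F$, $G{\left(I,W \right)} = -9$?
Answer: $-674$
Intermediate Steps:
$f{\left(v,F \right)} = v + 2 F$ ($f{\left(v,F \right)} = \left(F + v\right) + F = v + 2 F$)
$k{\left(M \right)} = 2$ ($k{\left(M \right)} = 1 + 1 = 2$)
$k{\left(-322 \right)} - f{\left(694,G{\left(7,19 \right)} \right)} = 2 - \left(694 + 2 \left(-9\right)\right) = 2 - \left(694 - 18\right) = 2 - 676 = -674$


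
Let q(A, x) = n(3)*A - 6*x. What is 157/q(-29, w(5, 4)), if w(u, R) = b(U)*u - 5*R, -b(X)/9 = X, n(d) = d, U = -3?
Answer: -157/777 ≈ -0.20206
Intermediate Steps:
b(X) = -9*X
w(u, R) = -5*R + 27*u (w(u, R) = (-9*(-3))*u - 5*R = 27*u - 5*R = -5*R + 27*u)
q(A, x) = -6*x + 3*A (q(A, x) = 3*A - 6*x = -6*x + 3*A)
157/q(-29, w(5, 4)) = 157/(-6*(-5*4 + 27*5) + 3*(-29)) = 157/(-6*(-20 + 135) - 87) = 157/(-6*115 - 87) = 157/(-690 - 87) = 157/(-777) = 157*(-1/777) = -157/777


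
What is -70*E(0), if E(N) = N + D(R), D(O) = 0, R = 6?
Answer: 0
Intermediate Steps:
E(N) = N (E(N) = N + 0 = N)
-70*E(0) = -70*0 = 0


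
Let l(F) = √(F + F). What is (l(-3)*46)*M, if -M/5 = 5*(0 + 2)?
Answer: -2300*I*√6 ≈ -5633.8*I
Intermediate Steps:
l(F) = √2*√F (l(F) = √(2*F) = √2*√F)
M = -50 (M = -25*(0 + 2) = -25*2 = -5*10 = -50)
(l(-3)*46)*M = ((√2*√(-3))*46)*(-50) = ((√2*(I*√3))*46)*(-50) = ((I*√6)*46)*(-50) = (46*I*√6)*(-50) = -2300*I*√6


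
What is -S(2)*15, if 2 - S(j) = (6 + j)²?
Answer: 930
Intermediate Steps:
S(j) = 2 - (6 + j)²
-S(2)*15 = -(2 - (6 + 2)²)*15 = -(2 - 1*8²)*15 = -(2 - 1*64)*15 = -(2 - 64)*15 = -(-62)*15 = -1*(-930) = 930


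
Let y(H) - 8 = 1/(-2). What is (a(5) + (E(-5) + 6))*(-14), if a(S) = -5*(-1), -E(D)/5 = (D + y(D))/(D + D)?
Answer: -343/2 ≈ -171.50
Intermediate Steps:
y(H) = 15/2 (y(H) = 8 + 1/(-2) = 8 - ½ = 15/2)
E(D) = -5*(15/2 + D)/(2*D) (E(D) = -5*(D + 15/2)/(D + D) = -5*(15/2 + D)/(2*D))
a(S) = 5
(a(5) + (E(-5) + 6))*(-14) = (5 + ((5/4)*(-15 - 2*(-5))/(-5) + 6))*(-14) = (5 + ((5/4)*(-⅕)*(-15 + 10) + 6))*(-14) = (5 + ((5/4)*(-⅕)*(-5) + 6))*(-14) = (5 + (5/4 + 6))*(-14) = (5 + 29/4)*(-14) = (49/4)*(-14) = -343/2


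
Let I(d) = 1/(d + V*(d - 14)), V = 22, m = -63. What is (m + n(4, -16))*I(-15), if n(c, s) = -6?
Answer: 69/653 ≈ 0.10567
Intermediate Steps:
I(d) = 1/(-308 + 23*d) (I(d) = 1/(d + 22*(d - 14)) = 1/(d + 22*(-14 + d)) = 1/(d + (-308 + 22*d)) = 1/(-308 + 23*d))
(m + n(4, -16))*I(-15) = (-63 - 6)/(-308 + 23*(-15)) = -69/(-308 - 345) = -69/(-653) = -69*(-1/653) = 69/653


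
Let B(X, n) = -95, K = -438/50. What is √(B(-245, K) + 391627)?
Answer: 2*√97883 ≈ 625.73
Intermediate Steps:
K = -219/25 (K = -438*1/50 = -219/25 ≈ -8.7600)
√(B(-245, K) + 391627) = √(-95 + 391627) = √391532 = 2*√97883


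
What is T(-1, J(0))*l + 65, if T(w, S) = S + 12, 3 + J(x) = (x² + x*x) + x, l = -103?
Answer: -862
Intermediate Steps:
J(x) = -3 + x + 2*x² (J(x) = -3 + ((x² + x*x) + x) = -3 + ((x² + x²) + x) = -3 + (2*x² + x) = -3 + (x + 2*x²) = -3 + x + 2*x²)
T(w, S) = 12 + S
T(-1, J(0))*l + 65 = (12 + (-3 + 0 + 2*0²))*(-103) + 65 = (12 + (-3 + 0 + 2*0))*(-103) + 65 = (12 + (-3 + 0 + 0))*(-103) + 65 = (12 - 3)*(-103) + 65 = 9*(-103) + 65 = -927 + 65 = -862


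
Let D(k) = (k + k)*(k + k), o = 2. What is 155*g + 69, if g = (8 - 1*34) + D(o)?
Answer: -1481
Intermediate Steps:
D(k) = 4*k² (D(k) = (2*k)*(2*k) = 4*k²)
g = -10 (g = (8 - 1*34) + 4*2² = (8 - 34) + 4*4 = -26 + 16 = -10)
155*g + 69 = 155*(-10) + 69 = -1550 + 69 = -1481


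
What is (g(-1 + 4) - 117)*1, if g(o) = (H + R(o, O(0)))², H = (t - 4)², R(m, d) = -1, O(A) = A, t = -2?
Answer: 1108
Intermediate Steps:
H = 36 (H = (-2 - 4)² = (-6)² = 36)
g(o) = 1225 (g(o) = (36 - 1)² = 35² = 1225)
(g(-1 + 4) - 117)*1 = (1225 - 117)*1 = 1108*1 = 1108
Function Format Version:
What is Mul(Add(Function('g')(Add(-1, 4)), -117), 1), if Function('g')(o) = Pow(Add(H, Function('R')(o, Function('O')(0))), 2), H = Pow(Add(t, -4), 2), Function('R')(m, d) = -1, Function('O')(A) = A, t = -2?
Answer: 1108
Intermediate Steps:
H = 36 (H = Pow(Add(-2, -4), 2) = Pow(-6, 2) = 36)
Function('g')(o) = 1225 (Function('g')(o) = Pow(Add(36, -1), 2) = Pow(35, 2) = 1225)
Mul(Add(Function('g')(Add(-1, 4)), -117), 1) = Mul(Add(1225, -117), 1) = Mul(1108, 1) = 1108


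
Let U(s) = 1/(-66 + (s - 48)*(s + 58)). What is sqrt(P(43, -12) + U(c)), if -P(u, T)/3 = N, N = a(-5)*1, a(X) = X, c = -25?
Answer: 2*sqrt(102091)/165 ≈ 3.8729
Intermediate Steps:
N = -5 (N = -5*1 = -5)
P(u, T) = 15 (P(u, T) = -3*(-5) = 15)
U(s) = 1/(-66 + (-48 + s)*(58 + s))
sqrt(P(43, -12) + U(c)) = sqrt(15 + 1/(-2850 + (-25)**2 + 10*(-25))) = sqrt(15 + 1/(-2850 + 625 - 250)) = sqrt(15 + 1/(-2475)) = sqrt(15 - 1/2475) = sqrt(37124/2475) = 2*sqrt(102091)/165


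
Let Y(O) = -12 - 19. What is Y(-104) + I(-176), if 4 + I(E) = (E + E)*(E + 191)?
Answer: -5315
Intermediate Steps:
Y(O) = -31
I(E) = -4 + 2*E*(191 + E) (I(E) = -4 + (E + E)*(E + 191) = -4 + (2*E)*(191 + E) = -4 + 2*E*(191 + E))
Y(-104) + I(-176) = -31 + (-4 + 2*(-176)**2 + 382*(-176)) = -31 + (-4 + 2*30976 - 67232) = -31 + (-4 + 61952 - 67232) = -31 - 5284 = -5315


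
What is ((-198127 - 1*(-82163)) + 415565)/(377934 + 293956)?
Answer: 299601/671890 ≈ 0.44591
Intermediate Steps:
((-198127 - 1*(-82163)) + 415565)/(377934 + 293956) = ((-198127 + 82163) + 415565)/671890 = (-115964 + 415565)*(1/671890) = 299601*(1/671890) = 299601/671890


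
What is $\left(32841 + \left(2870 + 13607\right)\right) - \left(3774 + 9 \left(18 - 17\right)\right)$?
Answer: $45535$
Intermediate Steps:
$\left(32841 + \left(2870 + 13607\right)\right) - \left(3774 + 9 \left(18 - 17\right)\right) = \left(32841 + 16477\right) - 3783 = 49318 - 3783 = 45535$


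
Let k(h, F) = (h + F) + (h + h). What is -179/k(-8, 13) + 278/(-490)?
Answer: 42326/2695 ≈ 15.705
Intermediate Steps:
k(h, F) = F + 3*h (k(h, F) = (F + h) + 2*h = F + 3*h)
-179/k(-8, 13) + 278/(-490) = -179/(13 + 3*(-8)) + 278/(-490) = -179/(13 - 24) + 278*(-1/490) = -179/(-11) - 139/245 = -179*(-1/11) - 139/245 = 179/11 - 139/245 = 42326/2695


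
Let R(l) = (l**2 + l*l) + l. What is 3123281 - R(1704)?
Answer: -2685655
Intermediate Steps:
R(l) = l + 2*l**2 (R(l) = (l**2 + l**2) + l = 2*l**2 + l = l + 2*l**2)
3123281 - R(1704) = 3123281 - 1704*(1 + 2*1704) = 3123281 - 1704*(1 + 3408) = 3123281 - 1704*3409 = 3123281 - 1*5808936 = 3123281 - 5808936 = -2685655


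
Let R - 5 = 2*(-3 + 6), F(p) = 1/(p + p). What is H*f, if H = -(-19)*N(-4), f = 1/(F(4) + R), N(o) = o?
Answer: -608/89 ≈ -6.8315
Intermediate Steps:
F(p) = 1/(2*p)
R = 11 (R = 5 + 2*(-3 + 6) = 5 + 2*3 = 5 + 6 = 11)
f = 8/89 (f = 1/((½)/4 + 11) = 1/((½)*(¼) + 11) = 1/(⅛ + 11) = 1/(89/8) = 8/89 ≈ 0.089888)
H = -76 (H = -(-19)*(-4) = -19*4 = -76)
H*f = -76*8/89 = -608/89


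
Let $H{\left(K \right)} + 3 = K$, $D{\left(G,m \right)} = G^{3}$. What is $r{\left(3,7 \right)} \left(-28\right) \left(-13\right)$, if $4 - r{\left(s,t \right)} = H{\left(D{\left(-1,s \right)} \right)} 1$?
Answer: $2912$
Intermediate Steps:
$H{\left(K \right)} = -3 + K$
$r{\left(s,t \right)} = 8$ ($r{\left(s,t \right)} = 4 - \left(-3 + \left(-1\right)^{3}\right) 1 = 4 - \left(-3 - 1\right) 1 = 4 - \left(-4\right) 1 = 4 - -4 = 4 + 4 = 8$)
$r{\left(3,7 \right)} \left(-28\right) \left(-13\right) = 8 \left(-28\right) \left(-13\right) = \left(-224\right) \left(-13\right) = 2912$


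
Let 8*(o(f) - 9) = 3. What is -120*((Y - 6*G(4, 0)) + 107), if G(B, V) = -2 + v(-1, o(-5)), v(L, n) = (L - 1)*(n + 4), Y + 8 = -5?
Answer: -31980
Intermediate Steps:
Y = -13 (Y = -8 - 5 = -13)
o(f) = 75/8 (o(f) = 9 + (⅛)*3 = 9 + 3/8 = 75/8)
v(L, n) = (-1 + L)*(4 + n)
G(B, V) = -115/4 (G(B, V) = -2 + (-4 - 1*75/8 + 4*(-1) - 1*75/8) = -2 + (-4 - 75/8 - 4 - 75/8) = -2 - 107/4 = -115/4)
-120*((Y - 6*G(4, 0)) + 107) = -120*((-13 - 6*(-115/4)) + 107) = -120*((-13 + 345/2) + 107) = -120*(319/2 + 107) = -120*533/2 = -31980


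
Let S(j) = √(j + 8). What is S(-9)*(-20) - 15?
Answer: -15 - 20*I ≈ -15.0 - 20.0*I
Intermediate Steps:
S(j) = √(8 + j)
S(-9)*(-20) - 15 = √(8 - 9)*(-20) - 15 = √(-1)*(-20) - 15 = I*(-20) - 15 = -20*I - 15 = -15 - 20*I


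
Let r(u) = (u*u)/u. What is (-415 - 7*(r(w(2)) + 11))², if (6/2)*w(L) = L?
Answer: 2220100/9 ≈ 2.4668e+5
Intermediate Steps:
w(L) = L/3
r(u) = u (r(u) = u²/u = u)
(-415 - 7*(r(w(2)) + 11))² = (-415 - 7*((⅓)*2 + 11))² = (-415 - 7*(⅔ + 11))² = (-415 - 7*35/3)² = (-415 - 245/3)² = (-1490/3)² = 2220100/9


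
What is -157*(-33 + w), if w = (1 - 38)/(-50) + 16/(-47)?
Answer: 12027927/2350 ≈ 5118.3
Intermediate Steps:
w = 939/2350 (w = -37*(-1/50) + 16*(-1/47) = 37/50 - 16/47 = 939/2350 ≈ 0.39957)
-157*(-33 + w) = -157*(-33 + 939/2350) = -157*(-76611/2350) = 12027927/2350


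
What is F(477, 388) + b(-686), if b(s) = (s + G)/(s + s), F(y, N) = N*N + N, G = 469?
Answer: 29582703/196 ≈ 1.5093e+5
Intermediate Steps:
F(y, N) = N + N² (F(y, N) = N² + N = N + N²)
b(s) = (469 + s)/(2*s) (b(s) = (s + 469)/(s + s) = (469 + s)/((2*s)) = (469 + s)*(1/(2*s)) = (469 + s)/(2*s))
F(477, 388) + b(-686) = 388*(1 + 388) + (½)*(469 - 686)/(-686) = 388*389 + (½)*(-1/686)*(-217) = 150932 + 31/196 = 29582703/196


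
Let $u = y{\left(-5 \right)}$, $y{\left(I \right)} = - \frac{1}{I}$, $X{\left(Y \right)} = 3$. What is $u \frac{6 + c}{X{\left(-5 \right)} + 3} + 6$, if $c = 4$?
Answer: $\frac{19}{3} \approx 6.3333$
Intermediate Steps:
$u = \frac{1}{5}$ ($u = - \frac{1}{-5} = \left(-1\right) \left(- \frac{1}{5}\right) = \frac{1}{5} \approx 0.2$)
$u \frac{6 + c}{X{\left(-5 \right)} + 3} + 6 = \frac{\left(6 + 4\right) \frac{1}{3 + 3}}{5} + 6 = \frac{10 \cdot \frac{1}{6}}{5} + 6 = \frac{1}{5} \cdot \frac{5}{3} + 6 = \frac{1}{3} + 6 = \frac{19}{3}$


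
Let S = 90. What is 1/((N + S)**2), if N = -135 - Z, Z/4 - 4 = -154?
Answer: 1/308025 ≈ 3.2465e-6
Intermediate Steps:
Z = -600 (Z = 16 + 4*(-154) = 16 - 616 = -600)
N = 465 (N = -135 - 1*(-600) = -135 + 600 = 465)
1/((N + S)**2) = 1/((465 + 90)**2) = 1/(555**2) = 1/308025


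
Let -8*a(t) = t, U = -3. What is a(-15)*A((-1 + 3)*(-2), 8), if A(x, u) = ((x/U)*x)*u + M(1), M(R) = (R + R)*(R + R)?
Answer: -145/2 ≈ -72.500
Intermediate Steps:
M(R) = 4*R² (M(R) = (2*R)*(2*R) = 4*R²)
A(x, u) = 4 - u*x²/3 (A(x, u) = ((x/(-3))*x)*u + 4*1² = ((x*(-⅓))*x)*u + 4*1 = ((-x/3)*x)*u + 4 = (-x²/3)*u + 4 = -u*x²/3 + 4 = 4 - u*x²/3)
a(t) = -t/8
a(-15)*A((-1 + 3)*(-2), 8) = (-⅛*(-15))*(4 - ⅓*8*((-1 + 3)*(-2))²) = 15*(4 - ⅓*8*(2*(-2))²)/8 = 15*(4 - ⅓*8*(-4)²)/8 = 15*(4 - ⅓*8*16)/8 = 15*(4 - 128/3)/8 = (15/8)*(-116/3) = -145/2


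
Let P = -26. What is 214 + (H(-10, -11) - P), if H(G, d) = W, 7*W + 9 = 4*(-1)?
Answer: 1667/7 ≈ 238.14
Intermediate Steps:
W = -13/7 (W = -9/7 + (4*(-1))/7 = -9/7 + (1/7)*(-4) = -9/7 - 4/7 = -13/7 ≈ -1.8571)
H(G, d) = -13/7
214 + (H(-10, -11) - P) = 214 + (-13/7 - 1*(-26)) = 214 + (-13/7 + 26) = 214 + 169/7 = 1667/7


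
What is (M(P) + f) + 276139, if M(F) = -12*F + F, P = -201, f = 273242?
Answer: 551592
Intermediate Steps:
M(F) = -11*F
(M(P) + f) + 276139 = (-11*(-201) + 273242) + 276139 = (2211 + 273242) + 276139 = 275453 + 276139 = 551592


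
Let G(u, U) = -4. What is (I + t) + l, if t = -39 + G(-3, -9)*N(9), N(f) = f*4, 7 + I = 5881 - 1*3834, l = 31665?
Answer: 33522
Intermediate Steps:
I = 2040 (I = -7 + (5881 - 1*3834) = -7 + (5881 - 3834) = -7 + 2047 = 2040)
N(f) = 4*f
t = -183 (t = -39 - 16*9 = -39 - 4*36 = -39 - 144 = -183)
(I + t) + l = (2040 - 183) + 31665 = 1857 + 31665 = 33522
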